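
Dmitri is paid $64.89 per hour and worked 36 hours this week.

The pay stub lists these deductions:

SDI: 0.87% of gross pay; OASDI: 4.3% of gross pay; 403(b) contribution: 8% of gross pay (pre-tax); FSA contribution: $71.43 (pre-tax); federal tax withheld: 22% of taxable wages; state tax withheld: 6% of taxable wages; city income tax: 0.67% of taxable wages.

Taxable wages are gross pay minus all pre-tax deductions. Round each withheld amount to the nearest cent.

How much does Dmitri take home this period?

Gross pay: 36 × $64.89 = $2,336.04
403(b) contribution: $2,336.04 × 0.08 = $186.88
FSA contribution: $71.43
Pre-tax total = $186.88 + $71.43 = $258.31
Taxable wages = $2,336.04 − $258.31 = $2,077.73
City income tax: $2,077.73 × 0.0067 = $13.92
Federal tax withheld: $2,077.73 × 0.22 = $457.10
State tax withheld: $2,077.73 × 0.06 = $124.66
OASDI: $2,336.04 × 0.043 = $100.45
SDI: $2,336.04 × 0.0087 = $20.32
Total deductions = $186.88 + $71.43 + $13.92 + $457.10 + $124.66 + $100.45 + $20.32 = $974.76
Net pay = $2,336.04 − $974.76 = $1,361.28

$1,361.28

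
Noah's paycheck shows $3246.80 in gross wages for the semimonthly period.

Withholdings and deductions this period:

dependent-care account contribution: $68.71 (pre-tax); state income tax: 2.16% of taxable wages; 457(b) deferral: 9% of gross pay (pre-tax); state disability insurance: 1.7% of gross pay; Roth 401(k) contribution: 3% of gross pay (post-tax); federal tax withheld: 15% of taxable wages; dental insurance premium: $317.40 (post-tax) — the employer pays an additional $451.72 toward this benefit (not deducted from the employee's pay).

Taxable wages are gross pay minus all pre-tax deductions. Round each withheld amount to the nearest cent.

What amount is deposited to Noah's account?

Dependent-care account contribution: $68.71
457(b) deferral: $3246.80 × 0.09 = $292.21
Pre-tax total = $68.71 + $292.21 = $360.92
Taxable wages = $3246.80 − $360.92 = $2885.88
State income tax: $2885.88 × 0.0216 = $62.34
Federal tax withheld: $2885.88 × 0.15 = $432.88
State disability insurance: $3246.80 × 0.017 = $55.20
Roth 401(k) contribution: $3246.80 × 0.03 = $97.40
Dental insurance premium: $317.40
(Employer's $451.72 toward dental insurance premium is not withheld from the employee.)
Total deductions = $68.71 + $292.21 + $62.34 + $432.88 + $55.20 + $97.40 + $317.40 = $1326.14
Net pay = $3246.80 − $1326.14 = $1920.66

$1920.66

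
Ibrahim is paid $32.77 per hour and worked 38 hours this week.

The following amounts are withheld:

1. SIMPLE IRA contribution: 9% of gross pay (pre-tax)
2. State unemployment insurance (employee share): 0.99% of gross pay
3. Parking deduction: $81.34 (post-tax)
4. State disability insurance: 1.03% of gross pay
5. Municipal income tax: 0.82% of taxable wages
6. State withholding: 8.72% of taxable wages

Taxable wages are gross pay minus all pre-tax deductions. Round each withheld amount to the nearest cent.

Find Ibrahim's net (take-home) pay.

$918.59

Gross pay: 38 × $32.77 = $1245.26
SIMPLE IRA contribution: $1245.26 × 0.09 = $112.07
Taxable wages = $1245.26 − $112.07 = $1133.19
Municipal income tax: $1133.19 × 0.0082 = $9.29
State withholding: $1133.19 × 0.0872 = $98.81
State disability insurance: $1245.26 × 0.0103 = $12.83
State unemployment insurance (employee share): $1245.26 × 0.0099 = $12.33
Parking deduction: $81.34
Total deductions = $112.07 + $9.29 + $98.81 + $12.83 + $12.33 + $81.34 = $326.67
Net pay = $1245.26 − $326.67 = $918.59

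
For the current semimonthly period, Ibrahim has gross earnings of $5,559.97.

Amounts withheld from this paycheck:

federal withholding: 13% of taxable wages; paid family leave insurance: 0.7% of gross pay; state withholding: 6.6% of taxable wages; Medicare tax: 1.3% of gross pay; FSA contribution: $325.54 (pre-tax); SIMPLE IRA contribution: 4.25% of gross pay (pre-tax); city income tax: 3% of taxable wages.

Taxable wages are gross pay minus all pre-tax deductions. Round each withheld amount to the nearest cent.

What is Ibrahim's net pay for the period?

$3,757.35

FSA contribution: $325.54
SIMPLE IRA contribution: $5,559.97 × 0.0425 = $236.30
Pre-tax total = $325.54 + $236.30 = $561.84
Taxable wages = $5,559.97 − $561.84 = $4,998.13
State withholding: $4,998.13 × 0.066 = $329.88
City income tax: $4,998.13 × 0.03 = $149.94
Federal withholding: $4,998.13 × 0.13 = $649.76
Paid family leave insurance: $5,559.97 × 0.007 = $38.92
Medicare tax: $5,559.97 × 0.013 = $72.28
Total deductions = $325.54 + $236.30 + $329.88 + $149.94 + $649.76 + $38.92 + $72.28 = $1,802.62
Net pay = $5,559.97 − $1,802.62 = $3,757.35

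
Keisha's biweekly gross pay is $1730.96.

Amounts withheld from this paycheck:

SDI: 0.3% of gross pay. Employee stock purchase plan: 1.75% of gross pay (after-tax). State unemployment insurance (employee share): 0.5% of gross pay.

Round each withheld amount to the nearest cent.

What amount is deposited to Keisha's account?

$1686.83

State unemployment insurance (employee share): $1730.96 × 0.005 = $8.65
SDI: $1730.96 × 0.003 = $5.19
Employee stock purchase plan: $1730.96 × 0.0175 = $30.29
Total deductions = $8.65 + $5.19 + $30.29 = $44.13
Net pay = $1730.96 − $44.13 = $1686.83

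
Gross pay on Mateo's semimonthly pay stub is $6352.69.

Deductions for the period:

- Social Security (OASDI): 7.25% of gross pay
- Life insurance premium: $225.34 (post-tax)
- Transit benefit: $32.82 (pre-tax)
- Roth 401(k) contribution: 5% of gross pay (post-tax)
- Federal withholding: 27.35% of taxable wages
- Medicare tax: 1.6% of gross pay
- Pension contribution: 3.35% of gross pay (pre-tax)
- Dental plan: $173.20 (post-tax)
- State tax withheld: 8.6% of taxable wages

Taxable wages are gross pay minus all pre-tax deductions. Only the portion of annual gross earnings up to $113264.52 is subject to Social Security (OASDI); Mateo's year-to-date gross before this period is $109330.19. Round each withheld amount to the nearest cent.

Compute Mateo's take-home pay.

Pension contribution: $6352.69 × 0.0335 = $212.82
Transit benefit: $32.82
Pre-tax total = $212.82 + $32.82 = $245.64
Taxable wages = $6352.69 − $245.64 = $6107.05
Federal withholding: $6107.05 × 0.2735 = $1670.28
State tax withheld: $6107.05 × 0.086 = $525.21
Social Security (OASDI): only $113264.52 − $109330.19 = $3934.33 of this check is subject → $3934.33 × 0.0725 = $285.24
Medicare tax: $6352.69 × 0.016 = $101.64
Roth 401(k) contribution: $6352.69 × 0.05 = $317.63
Life insurance premium: $225.34
Dental plan: $173.20
Total deductions = $212.82 + $32.82 + $1670.28 + $525.21 + $285.24 + $101.64 + $317.63 + $225.34 + $173.20 = $3544.18
Net pay = $6352.69 − $3544.18 = $2808.51

$2808.51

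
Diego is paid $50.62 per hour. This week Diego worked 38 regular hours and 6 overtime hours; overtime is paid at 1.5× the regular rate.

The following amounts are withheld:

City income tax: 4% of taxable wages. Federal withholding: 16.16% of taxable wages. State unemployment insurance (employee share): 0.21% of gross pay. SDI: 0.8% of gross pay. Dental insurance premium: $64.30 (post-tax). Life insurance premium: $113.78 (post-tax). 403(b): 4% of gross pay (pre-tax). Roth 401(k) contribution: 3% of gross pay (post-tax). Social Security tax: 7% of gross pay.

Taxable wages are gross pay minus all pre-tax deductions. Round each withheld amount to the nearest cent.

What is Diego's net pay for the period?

$1,383.50

Regular pay: 38 × $50.62 = $1,923.56
Overtime pay: 6 × $50.62 × 1.5 = $455.58
Gross pay = $1,923.56 + $455.58 = $2,379.14
403(b): $2,379.14 × 0.04 = $95.17
Taxable wages = $2,379.14 − $95.17 = $2,283.97
City income tax: $2,283.97 × 0.04 = $91.36
Federal withholding: $2,283.97 × 0.1616 = $369.09
State unemployment insurance (employee share): $2,379.14 × 0.0021 = $5.00
Social Security tax: $2,379.14 × 0.07 = $166.54
SDI: $2,379.14 × 0.008 = $19.03
Roth 401(k) contribution: $2,379.14 × 0.03 = $71.37
Life insurance premium: $113.78
Dental insurance premium: $64.30
Total deductions = $95.17 + $91.36 + $369.09 + $5.00 + $166.54 + $19.03 + $71.37 + $113.78 + $64.30 = $995.64
Net pay = $2,379.14 − $995.64 = $1,383.50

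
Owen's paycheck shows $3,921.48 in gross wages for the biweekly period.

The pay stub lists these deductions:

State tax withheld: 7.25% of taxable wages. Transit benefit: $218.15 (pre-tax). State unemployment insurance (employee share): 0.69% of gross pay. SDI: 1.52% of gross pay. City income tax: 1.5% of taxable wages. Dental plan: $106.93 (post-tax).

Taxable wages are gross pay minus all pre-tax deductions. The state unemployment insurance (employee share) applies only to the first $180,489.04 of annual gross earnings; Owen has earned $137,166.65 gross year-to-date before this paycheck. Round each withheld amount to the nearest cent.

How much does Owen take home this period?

Transit benefit: $218.15
Taxable wages = $3,921.48 − $218.15 = $3,703.33
City income tax: $3,703.33 × 0.015 = $55.55
State tax withheld: $3,703.33 × 0.0725 = $268.49
SDI: $3,921.48 × 0.0152 = $59.61
State unemployment insurance (employee share): cap not yet reached, full $3,921.48 is subject → $3,921.48 × 0.0069 = $27.06
Dental plan: $106.93
Total deductions = $218.15 + $55.55 + $268.49 + $59.61 + $27.06 + $106.93 = $735.79
Net pay = $3,921.48 − $735.79 = $3,185.69

$3,185.69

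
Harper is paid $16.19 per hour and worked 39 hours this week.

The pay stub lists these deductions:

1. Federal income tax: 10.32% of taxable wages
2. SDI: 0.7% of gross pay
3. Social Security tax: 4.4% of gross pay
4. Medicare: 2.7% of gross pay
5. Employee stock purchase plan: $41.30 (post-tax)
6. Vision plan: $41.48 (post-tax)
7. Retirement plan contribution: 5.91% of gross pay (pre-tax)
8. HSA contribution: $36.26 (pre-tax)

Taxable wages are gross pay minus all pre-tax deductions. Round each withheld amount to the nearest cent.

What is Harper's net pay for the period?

$368.23

Gross pay: 39 × $16.19 = $631.41
Retirement plan contribution: $631.41 × 0.0591 = $37.32
HSA contribution: $36.26
Pre-tax total = $37.32 + $36.26 = $73.58
Taxable wages = $631.41 − $73.58 = $557.83
Federal income tax: $557.83 × 0.1032 = $57.57
Medicare: $631.41 × 0.027 = $17.05
SDI: $631.41 × 0.007 = $4.42
Social Security tax: $631.41 × 0.044 = $27.78
Vision plan: $41.48
Employee stock purchase plan: $41.30
Total deductions = $37.32 + $36.26 + $57.57 + $17.05 + $4.42 + $27.78 + $41.48 + $41.30 = $263.18
Net pay = $631.41 − $263.18 = $368.23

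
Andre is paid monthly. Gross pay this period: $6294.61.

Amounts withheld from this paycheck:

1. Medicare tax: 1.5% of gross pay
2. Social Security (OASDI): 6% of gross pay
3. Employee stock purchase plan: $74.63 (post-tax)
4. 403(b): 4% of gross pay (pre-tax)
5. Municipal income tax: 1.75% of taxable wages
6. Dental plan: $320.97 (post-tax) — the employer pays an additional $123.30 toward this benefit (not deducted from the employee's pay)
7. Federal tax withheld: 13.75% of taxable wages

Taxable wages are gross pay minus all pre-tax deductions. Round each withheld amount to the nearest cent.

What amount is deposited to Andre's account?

$4238.49

403(b): $6294.61 × 0.04 = $251.78
Taxable wages = $6294.61 − $251.78 = $6042.83
Federal tax withheld: $6042.83 × 0.1375 = $830.89
Municipal income tax: $6042.83 × 0.0175 = $105.75
Social Security (OASDI): $6294.61 × 0.06 = $377.68
Medicare tax: $6294.61 × 0.015 = $94.42
Dental plan: $320.97
Employee stock purchase plan: $74.63
(Employer's $123.30 toward dental plan is not withheld from the employee.)
Total deductions = $251.78 + $830.89 + $105.75 + $377.68 + $94.42 + $320.97 + $74.63 = $2056.12
Net pay = $6294.61 − $2056.12 = $4238.49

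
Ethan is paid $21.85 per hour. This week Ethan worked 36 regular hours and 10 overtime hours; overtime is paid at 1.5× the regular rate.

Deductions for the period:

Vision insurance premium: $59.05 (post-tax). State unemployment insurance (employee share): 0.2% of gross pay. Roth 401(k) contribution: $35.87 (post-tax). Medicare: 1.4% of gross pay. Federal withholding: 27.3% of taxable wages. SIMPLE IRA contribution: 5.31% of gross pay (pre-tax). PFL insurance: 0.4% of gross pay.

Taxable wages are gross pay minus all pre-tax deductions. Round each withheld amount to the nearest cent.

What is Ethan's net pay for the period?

$649.91

Regular pay: 36 × $21.85 = $786.60
Overtime pay: 10 × $21.85 × 1.5 = $327.75
Gross pay = $786.60 + $327.75 = $1,114.35
SIMPLE IRA contribution: $1,114.35 × 0.0531 = $59.17
Taxable wages = $1,114.35 − $59.17 = $1,055.18
Federal withholding: $1,055.18 × 0.273 = $288.06
PFL insurance: $1,114.35 × 0.004 = $4.46
State unemployment insurance (employee share): $1,114.35 × 0.002 = $2.23
Medicare: $1,114.35 × 0.014 = $15.60
Vision insurance premium: $59.05
Roth 401(k) contribution: $35.87
Total deductions = $59.17 + $288.06 + $4.46 + $2.23 + $15.60 + $59.05 + $35.87 = $464.44
Net pay = $1,114.35 − $464.44 = $649.91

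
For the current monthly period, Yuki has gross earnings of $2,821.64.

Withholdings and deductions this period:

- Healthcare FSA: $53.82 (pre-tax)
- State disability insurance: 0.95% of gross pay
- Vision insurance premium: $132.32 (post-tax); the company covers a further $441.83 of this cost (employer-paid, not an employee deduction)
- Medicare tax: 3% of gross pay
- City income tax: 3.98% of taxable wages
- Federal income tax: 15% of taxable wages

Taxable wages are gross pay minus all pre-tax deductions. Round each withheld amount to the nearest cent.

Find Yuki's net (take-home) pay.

Healthcare FSA: $53.82
Taxable wages = $2,821.64 − $53.82 = $2,767.82
City income tax: $2,767.82 × 0.0398 = $110.16
Federal income tax: $2,767.82 × 0.15 = $415.17
Medicare tax: $2,821.64 × 0.03 = $84.65
State disability insurance: $2,821.64 × 0.0095 = $26.81
Vision insurance premium: $132.32
(Employer's $441.83 toward vision insurance premium is not withheld from the employee.)
Total deductions = $53.82 + $110.16 + $415.17 + $84.65 + $26.81 + $132.32 = $822.93
Net pay = $2,821.64 − $822.93 = $1,998.71

$1,998.71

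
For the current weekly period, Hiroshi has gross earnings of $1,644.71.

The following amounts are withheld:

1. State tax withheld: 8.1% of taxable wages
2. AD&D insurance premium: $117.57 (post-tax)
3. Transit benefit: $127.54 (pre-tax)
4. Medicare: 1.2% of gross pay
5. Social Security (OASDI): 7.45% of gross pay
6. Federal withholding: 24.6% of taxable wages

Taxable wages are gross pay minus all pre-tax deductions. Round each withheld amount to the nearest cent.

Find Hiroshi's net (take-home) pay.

Transit benefit: $127.54
Taxable wages = $1,644.71 − $127.54 = $1,517.17
State tax withheld: $1,517.17 × 0.081 = $122.89
Federal withholding: $1,517.17 × 0.246 = $373.22
Social Security (OASDI): $1,644.71 × 0.0745 = $122.53
Medicare: $1,644.71 × 0.012 = $19.74
AD&D insurance premium: $117.57
Total deductions = $127.54 + $122.89 + $373.22 + $122.53 + $19.74 + $117.57 = $883.49
Net pay = $1,644.71 − $883.49 = $761.22

$761.22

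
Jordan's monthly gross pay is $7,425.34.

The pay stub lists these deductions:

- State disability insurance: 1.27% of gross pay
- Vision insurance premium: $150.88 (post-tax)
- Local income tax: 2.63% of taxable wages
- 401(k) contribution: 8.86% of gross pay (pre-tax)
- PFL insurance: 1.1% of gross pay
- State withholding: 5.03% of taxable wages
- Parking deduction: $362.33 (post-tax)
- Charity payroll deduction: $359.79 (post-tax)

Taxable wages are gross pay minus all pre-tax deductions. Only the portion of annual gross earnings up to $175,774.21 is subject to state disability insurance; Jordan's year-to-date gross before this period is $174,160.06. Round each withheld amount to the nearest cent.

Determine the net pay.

$5,273.89

401(k) contribution: $7,425.34 × 0.0886 = $657.89
Taxable wages = $7,425.34 − $657.89 = $6,767.45
Local income tax: $6,767.45 × 0.0263 = $177.98
State withholding: $6,767.45 × 0.0503 = $340.40
PFL insurance: $7,425.34 × 0.011 = $81.68
State disability insurance: only $175,774.21 − $174,160.06 = $1,614.15 of this check is subject → $1,614.15 × 0.0127 = $20.50
Vision insurance premium: $150.88
Charity payroll deduction: $359.79
Parking deduction: $362.33
Total deductions = $657.89 + $177.98 + $340.40 + $81.68 + $20.50 + $150.88 + $359.79 + $362.33 = $2,151.45
Net pay = $7,425.34 − $2,151.45 = $5,273.89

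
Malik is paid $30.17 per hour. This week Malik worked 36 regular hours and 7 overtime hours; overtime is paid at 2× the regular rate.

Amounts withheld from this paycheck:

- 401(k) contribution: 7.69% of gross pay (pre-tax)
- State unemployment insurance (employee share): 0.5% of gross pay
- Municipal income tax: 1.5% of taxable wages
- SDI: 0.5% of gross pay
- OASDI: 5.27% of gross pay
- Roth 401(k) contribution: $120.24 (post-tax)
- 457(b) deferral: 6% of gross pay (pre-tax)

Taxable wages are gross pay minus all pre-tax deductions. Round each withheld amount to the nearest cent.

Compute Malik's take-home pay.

Regular pay: 36 × $30.17 = $1,086.12
Overtime pay: 7 × $30.17 × 2 = $422.38
Gross pay = $1,086.12 + $422.38 = $1,508.50
457(b) deferral: $1,508.50 × 0.06 = $90.51
401(k) contribution: $1,508.50 × 0.0769 = $116.00
Pre-tax total = $90.51 + $116.00 = $206.51
Taxable wages = $1,508.50 − $206.51 = $1,301.99
Municipal income tax: $1,301.99 × 0.015 = $19.53
OASDI: $1,508.50 × 0.0527 = $79.50
State unemployment insurance (employee share): $1,508.50 × 0.005 = $7.54
SDI: $1,508.50 × 0.005 = $7.54
Roth 401(k) contribution: $120.24
Total deductions = $90.51 + $116.00 + $19.53 + $79.50 + $7.54 + $7.54 + $120.24 = $440.86
Net pay = $1,508.50 − $440.86 = $1,067.64

$1,067.64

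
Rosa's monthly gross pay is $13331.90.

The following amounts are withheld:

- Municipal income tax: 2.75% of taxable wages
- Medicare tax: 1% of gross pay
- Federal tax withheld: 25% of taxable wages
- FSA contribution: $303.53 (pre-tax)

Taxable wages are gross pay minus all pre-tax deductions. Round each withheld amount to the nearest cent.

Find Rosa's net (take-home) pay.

FSA contribution: $303.53
Taxable wages = $13331.90 − $303.53 = $13028.37
Federal tax withheld: $13028.37 × 0.25 = $3257.09
Municipal income tax: $13028.37 × 0.0275 = $358.28
Medicare tax: $13331.90 × 0.01 = $133.32
Total deductions = $303.53 + $3257.09 + $358.28 + $133.32 = $4052.22
Net pay = $13331.90 − $4052.22 = $9279.68

$9279.68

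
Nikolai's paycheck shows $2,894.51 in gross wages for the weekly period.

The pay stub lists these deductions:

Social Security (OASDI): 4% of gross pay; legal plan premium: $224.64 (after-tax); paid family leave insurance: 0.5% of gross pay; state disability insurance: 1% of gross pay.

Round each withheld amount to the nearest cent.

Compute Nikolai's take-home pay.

State disability insurance: $2,894.51 × 0.01 = $28.95
Paid family leave insurance: $2,894.51 × 0.005 = $14.47
Social Security (OASDI): $2,894.51 × 0.04 = $115.78
Legal plan premium: $224.64
Total deductions = $28.95 + $14.47 + $115.78 + $224.64 = $383.84
Net pay = $2,894.51 − $383.84 = $2,510.67

$2,510.67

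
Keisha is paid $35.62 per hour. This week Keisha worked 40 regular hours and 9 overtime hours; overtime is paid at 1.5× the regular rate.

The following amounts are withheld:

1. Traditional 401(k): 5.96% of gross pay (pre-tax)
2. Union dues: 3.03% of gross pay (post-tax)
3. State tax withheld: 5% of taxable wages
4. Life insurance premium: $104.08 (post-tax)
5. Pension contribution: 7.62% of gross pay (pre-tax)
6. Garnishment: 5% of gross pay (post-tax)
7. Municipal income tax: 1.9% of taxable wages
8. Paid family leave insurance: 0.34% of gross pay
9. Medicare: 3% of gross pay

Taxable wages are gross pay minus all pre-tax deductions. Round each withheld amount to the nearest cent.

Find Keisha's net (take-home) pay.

Regular pay: 40 × $35.62 = $1424.80
Overtime pay: 9 × $35.62 × 1.5 = $480.87
Gross pay = $1424.80 + $480.87 = $1905.67
Pension contribution: $1905.67 × 0.0762 = $145.21
Traditional 401(k): $1905.67 × 0.0596 = $113.58
Pre-tax total = $145.21 + $113.58 = $258.79
Taxable wages = $1905.67 − $258.79 = $1646.88
State tax withheld: $1646.88 × 0.05 = $82.34
Municipal income tax: $1646.88 × 0.019 = $31.29
Medicare: $1905.67 × 0.03 = $57.17
Paid family leave insurance: $1905.67 × 0.0034 = $6.48
Life insurance premium: $104.08
Union dues: $1905.67 × 0.0303 = $57.74
Garnishment: $1905.67 × 0.05 = $95.28
Total deductions = $145.21 + $113.58 + $82.34 + $31.29 + $57.17 + $6.48 + $104.08 + $57.74 + $95.28 = $693.17
Net pay = $1905.67 − $693.17 = $1212.50

$1212.50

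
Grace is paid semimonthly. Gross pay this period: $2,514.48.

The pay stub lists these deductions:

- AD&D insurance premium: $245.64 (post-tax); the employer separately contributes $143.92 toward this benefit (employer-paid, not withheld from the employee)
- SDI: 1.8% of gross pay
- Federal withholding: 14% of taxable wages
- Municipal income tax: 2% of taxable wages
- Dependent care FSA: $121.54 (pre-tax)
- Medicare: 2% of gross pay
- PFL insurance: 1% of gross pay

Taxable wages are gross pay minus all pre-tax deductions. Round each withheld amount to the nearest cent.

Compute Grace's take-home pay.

Dependent care FSA: $121.54
Taxable wages = $2,514.48 − $121.54 = $2,392.94
Federal withholding: $2,392.94 × 0.14 = $335.01
Municipal income tax: $2,392.94 × 0.02 = $47.86
PFL insurance: $2,514.48 × 0.01 = $25.14
Medicare: $2,514.48 × 0.02 = $50.29
SDI: $2,514.48 × 0.018 = $45.26
AD&D insurance premium: $245.64
(Employer's $143.92 toward AD&D insurance premium is not withheld from the employee.)
Total deductions = $121.54 + $335.01 + $47.86 + $25.14 + $50.29 + $45.26 + $245.64 = $870.74
Net pay = $2,514.48 − $870.74 = $1,643.74

$1,643.74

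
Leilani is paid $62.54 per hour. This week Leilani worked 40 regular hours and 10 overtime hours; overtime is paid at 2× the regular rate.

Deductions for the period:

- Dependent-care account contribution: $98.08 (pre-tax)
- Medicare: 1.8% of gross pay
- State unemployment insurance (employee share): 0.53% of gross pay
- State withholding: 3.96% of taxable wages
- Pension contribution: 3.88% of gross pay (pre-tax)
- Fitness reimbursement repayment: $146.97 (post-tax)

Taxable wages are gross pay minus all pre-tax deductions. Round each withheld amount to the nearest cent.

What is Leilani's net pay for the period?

$3135.38

Regular pay: 40 × $62.54 = $2501.60
Overtime pay: 10 × $62.54 × 2 = $1250.80
Gross pay = $2501.60 + $1250.80 = $3752.40
Dependent-care account contribution: $98.08
Pension contribution: $3752.40 × 0.0388 = $145.59
Pre-tax total = $98.08 + $145.59 = $243.67
Taxable wages = $3752.40 − $243.67 = $3508.73
State withholding: $3508.73 × 0.0396 = $138.95
State unemployment insurance (employee share): $3752.40 × 0.0053 = $19.89
Medicare: $3752.40 × 0.018 = $67.54
Fitness reimbursement repayment: $146.97
Total deductions = $98.08 + $145.59 + $138.95 + $19.89 + $67.54 + $146.97 = $617.02
Net pay = $3752.40 − $617.02 = $3135.38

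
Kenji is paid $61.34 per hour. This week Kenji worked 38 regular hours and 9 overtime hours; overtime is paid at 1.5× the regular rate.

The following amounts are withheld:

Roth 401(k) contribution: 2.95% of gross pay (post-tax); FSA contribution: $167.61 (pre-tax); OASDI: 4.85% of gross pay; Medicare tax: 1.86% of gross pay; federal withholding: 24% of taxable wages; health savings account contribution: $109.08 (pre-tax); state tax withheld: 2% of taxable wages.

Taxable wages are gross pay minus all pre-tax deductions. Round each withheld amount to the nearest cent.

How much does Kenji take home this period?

$1,827.75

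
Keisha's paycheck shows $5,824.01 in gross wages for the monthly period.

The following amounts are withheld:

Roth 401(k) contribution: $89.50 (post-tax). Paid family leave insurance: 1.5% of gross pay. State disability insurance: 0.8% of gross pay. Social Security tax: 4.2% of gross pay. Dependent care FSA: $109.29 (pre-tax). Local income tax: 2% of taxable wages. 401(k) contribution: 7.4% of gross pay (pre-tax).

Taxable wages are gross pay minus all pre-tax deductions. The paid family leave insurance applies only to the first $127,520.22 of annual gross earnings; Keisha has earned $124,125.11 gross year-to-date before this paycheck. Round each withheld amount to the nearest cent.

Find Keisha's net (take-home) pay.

$4,746.44

401(k) contribution: $5,824.01 × 0.074 = $430.98
Dependent care FSA: $109.29
Pre-tax total = $430.98 + $109.29 = $540.27
Taxable wages = $5,824.01 − $540.27 = $5,283.74
Local income tax: $5,283.74 × 0.02 = $105.67
Social Security tax: $5,824.01 × 0.042 = $244.61
Paid family leave insurance: only $127,520.22 − $124,125.11 = $3,395.11 of this check is subject → $3,395.11 × 0.015 = $50.93
State disability insurance: $5,824.01 × 0.008 = $46.59
Roth 401(k) contribution: $89.50
Total deductions = $430.98 + $109.29 + $105.67 + $244.61 + $50.93 + $46.59 + $89.50 = $1,077.57
Net pay = $5,824.01 − $1,077.57 = $4,746.44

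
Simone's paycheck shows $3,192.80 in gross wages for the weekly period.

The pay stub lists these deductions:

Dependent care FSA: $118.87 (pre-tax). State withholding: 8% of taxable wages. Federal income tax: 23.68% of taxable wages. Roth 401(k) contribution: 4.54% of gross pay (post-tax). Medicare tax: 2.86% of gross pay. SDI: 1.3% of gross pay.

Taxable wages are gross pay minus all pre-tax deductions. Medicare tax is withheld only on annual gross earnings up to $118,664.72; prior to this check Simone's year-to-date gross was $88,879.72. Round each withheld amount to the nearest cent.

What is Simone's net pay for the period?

$1,822.34

Dependent care FSA: $118.87
Taxable wages = $3,192.80 − $118.87 = $3,073.93
State withholding: $3,073.93 × 0.08 = $245.91
Federal income tax: $3,073.93 × 0.2368 = $727.91
SDI: $3,192.80 × 0.013 = $41.51
Medicare tax: cap not yet reached, full $3,192.80 is subject → $3,192.80 × 0.0286 = $91.31
Roth 401(k) contribution: $3,192.80 × 0.0454 = $144.95
Total deductions = $118.87 + $245.91 + $727.91 + $41.51 + $91.31 + $144.95 = $1,370.46
Net pay = $3,192.80 − $1,370.46 = $1,822.34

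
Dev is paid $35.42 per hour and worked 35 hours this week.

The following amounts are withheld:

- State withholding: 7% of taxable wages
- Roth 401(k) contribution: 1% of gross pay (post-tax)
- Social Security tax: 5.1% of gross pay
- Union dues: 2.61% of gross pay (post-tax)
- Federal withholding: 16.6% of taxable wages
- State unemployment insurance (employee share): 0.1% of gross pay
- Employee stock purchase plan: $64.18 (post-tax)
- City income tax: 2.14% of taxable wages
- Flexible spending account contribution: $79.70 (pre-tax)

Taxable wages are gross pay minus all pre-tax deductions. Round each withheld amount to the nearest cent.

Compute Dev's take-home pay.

$688.02

Gross pay: 35 × $35.42 = $1239.70
Flexible spending account contribution: $79.70
Taxable wages = $1239.70 − $79.70 = $1160.00
State withholding: $1160.00 × 0.07 = $81.20
City income tax: $1160.00 × 0.0214 = $24.82
Federal withholding: $1160.00 × 0.166 = $192.56
State unemployment insurance (employee share): $1239.70 × 0.001 = $1.24
Social Security tax: $1239.70 × 0.051 = $63.22
Roth 401(k) contribution: $1239.70 × 0.01 = $12.40
Employee stock purchase plan: $64.18
Union dues: $1239.70 × 0.0261 = $32.36
Total deductions = $79.70 + $81.20 + $24.82 + $192.56 + $1.24 + $63.22 + $12.40 + $64.18 + $32.36 = $551.68
Net pay = $1239.70 − $551.68 = $688.02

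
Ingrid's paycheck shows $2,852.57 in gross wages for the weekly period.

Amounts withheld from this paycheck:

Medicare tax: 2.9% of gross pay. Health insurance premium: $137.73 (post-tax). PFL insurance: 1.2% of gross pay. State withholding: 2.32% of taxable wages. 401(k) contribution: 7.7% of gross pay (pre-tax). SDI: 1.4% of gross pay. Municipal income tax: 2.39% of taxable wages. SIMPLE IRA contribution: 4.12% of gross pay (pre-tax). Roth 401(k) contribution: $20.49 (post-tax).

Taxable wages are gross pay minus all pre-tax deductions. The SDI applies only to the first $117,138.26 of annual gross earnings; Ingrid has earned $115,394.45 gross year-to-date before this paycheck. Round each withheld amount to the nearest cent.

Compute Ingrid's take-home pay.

$2,097.33

401(k) contribution: $2,852.57 × 0.077 = $219.65
SIMPLE IRA contribution: $2,852.57 × 0.0412 = $117.53
Pre-tax total = $219.65 + $117.53 = $337.18
Taxable wages = $2,852.57 − $337.18 = $2,515.39
Municipal income tax: $2,515.39 × 0.0239 = $60.12
State withholding: $2,515.39 × 0.0232 = $58.36
PFL insurance: $2,852.57 × 0.012 = $34.23
SDI: only $117,138.26 − $115,394.45 = $1,743.81 of this check is subject → $1,743.81 × 0.014 = $24.41
Medicare tax: $2,852.57 × 0.029 = $82.72
Roth 401(k) contribution: $20.49
Health insurance premium: $137.73
Total deductions = $219.65 + $117.53 + $60.12 + $58.36 + $34.23 + $24.41 + $82.72 + $20.49 + $137.73 = $755.24
Net pay = $2,852.57 − $755.24 = $2,097.33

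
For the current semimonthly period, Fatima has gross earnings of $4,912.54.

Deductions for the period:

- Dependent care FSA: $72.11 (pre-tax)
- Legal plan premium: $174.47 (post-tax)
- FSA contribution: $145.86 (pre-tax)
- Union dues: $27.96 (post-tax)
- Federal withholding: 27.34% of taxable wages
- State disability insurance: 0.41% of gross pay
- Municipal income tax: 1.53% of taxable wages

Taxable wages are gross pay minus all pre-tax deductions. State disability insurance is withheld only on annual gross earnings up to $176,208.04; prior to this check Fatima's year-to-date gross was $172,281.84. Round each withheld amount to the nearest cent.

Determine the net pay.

Dependent care FSA: $72.11
FSA contribution: $145.86
Pre-tax total = $72.11 + $145.86 = $217.97
Taxable wages = $4,912.54 − $217.97 = $4,694.57
Federal withholding: $4,694.57 × 0.2734 = $1,283.50
Municipal income tax: $4,694.57 × 0.0153 = $71.83
State disability insurance: only $176,208.04 − $172,281.84 = $3,926.20 of this check is subject → $3,926.20 × 0.0041 = $16.10
Legal plan premium: $174.47
Union dues: $27.96
Total deductions = $72.11 + $145.86 + $1,283.50 + $71.83 + $16.10 + $174.47 + $27.96 = $1,791.83
Net pay = $4,912.54 − $1,791.83 = $3,120.71

$3,120.71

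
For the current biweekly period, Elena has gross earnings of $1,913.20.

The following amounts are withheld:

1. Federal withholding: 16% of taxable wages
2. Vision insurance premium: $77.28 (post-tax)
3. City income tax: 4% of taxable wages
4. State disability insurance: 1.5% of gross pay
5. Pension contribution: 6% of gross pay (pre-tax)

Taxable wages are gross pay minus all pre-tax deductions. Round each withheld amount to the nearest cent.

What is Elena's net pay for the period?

$1,332.74

Pension contribution: $1,913.20 × 0.06 = $114.79
Taxable wages = $1,913.20 − $114.79 = $1,798.41
City income tax: $1,798.41 × 0.04 = $71.94
Federal withholding: $1,798.41 × 0.16 = $287.75
State disability insurance: $1,913.20 × 0.015 = $28.70
Vision insurance premium: $77.28
Total deductions = $114.79 + $71.94 + $287.75 + $28.70 + $77.28 = $580.46
Net pay = $1,913.20 − $580.46 = $1,332.74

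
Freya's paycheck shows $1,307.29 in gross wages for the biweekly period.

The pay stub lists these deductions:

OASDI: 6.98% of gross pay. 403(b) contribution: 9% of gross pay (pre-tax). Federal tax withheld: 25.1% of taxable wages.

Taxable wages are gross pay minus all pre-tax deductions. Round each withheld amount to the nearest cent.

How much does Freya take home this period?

$799.78

403(b) contribution: $1,307.29 × 0.09 = $117.66
Taxable wages = $1,307.29 − $117.66 = $1,189.63
Federal tax withheld: $1,189.63 × 0.251 = $298.60
OASDI: $1,307.29 × 0.0698 = $91.25
Total deductions = $117.66 + $298.60 + $91.25 = $507.51
Net pay = $1,307.29 − $507.51 = $799.78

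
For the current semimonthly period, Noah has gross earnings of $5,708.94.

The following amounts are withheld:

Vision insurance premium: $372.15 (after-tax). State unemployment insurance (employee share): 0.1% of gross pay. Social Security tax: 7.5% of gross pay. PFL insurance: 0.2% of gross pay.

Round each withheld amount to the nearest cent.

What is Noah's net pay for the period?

State unemployment insurance (employee share): $5,708.94 × 0.001 = $5.71
PFL insurance: $5,708.94 × 0.002 = $11.42
Social Security tax: $5,708.94 × 0.075 = $428.17
Vision insurance premium: $372.15
Total deductions = $5.71 + $11.42 + $428.17 + $372.15 = $817.45
Net pay = $5,708.94 − $817.45 = $4,891.49

$4,891.49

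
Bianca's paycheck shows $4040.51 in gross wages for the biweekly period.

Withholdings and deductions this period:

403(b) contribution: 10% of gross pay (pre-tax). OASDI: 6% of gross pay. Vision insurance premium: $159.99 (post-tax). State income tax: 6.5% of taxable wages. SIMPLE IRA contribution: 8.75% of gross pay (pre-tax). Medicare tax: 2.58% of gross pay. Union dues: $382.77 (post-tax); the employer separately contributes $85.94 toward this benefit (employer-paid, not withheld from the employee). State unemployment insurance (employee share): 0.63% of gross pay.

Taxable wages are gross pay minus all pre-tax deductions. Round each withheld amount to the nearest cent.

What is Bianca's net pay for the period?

$2154.63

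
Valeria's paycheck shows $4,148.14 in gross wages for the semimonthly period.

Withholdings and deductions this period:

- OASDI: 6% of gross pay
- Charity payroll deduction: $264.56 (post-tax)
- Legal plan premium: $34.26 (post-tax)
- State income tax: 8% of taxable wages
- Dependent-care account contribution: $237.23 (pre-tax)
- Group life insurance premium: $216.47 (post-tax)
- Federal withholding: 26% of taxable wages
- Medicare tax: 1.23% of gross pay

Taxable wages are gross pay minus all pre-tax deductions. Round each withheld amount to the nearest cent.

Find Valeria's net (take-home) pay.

$1,766.00

Dependent-care account contribution: $237.23
Taxable wages = $4,148.14 − $237.23 = $3,910.91
Federal withholding: $3,910.91 × 0.26 = $1,016.84
State income tax: $3,910.91 × 0.08 = $312.87
OASDI: $4,148.14 × 0.06 = $248.89
Medicare tax: $4,148.14 × 0.0123 = $51.02
Legal plan premium: $34.26
Charity payroll deduction: $264.56
Group life insurance premium: $216.47
Total deductions = $237.23 + $1,016.84 + $312.87 + $248.89 + $51.02 + $34.26 + $264.56 + $216.47 = $2,382.14
Net pay = $4,148.14 − $2,382.14 = $1,766.00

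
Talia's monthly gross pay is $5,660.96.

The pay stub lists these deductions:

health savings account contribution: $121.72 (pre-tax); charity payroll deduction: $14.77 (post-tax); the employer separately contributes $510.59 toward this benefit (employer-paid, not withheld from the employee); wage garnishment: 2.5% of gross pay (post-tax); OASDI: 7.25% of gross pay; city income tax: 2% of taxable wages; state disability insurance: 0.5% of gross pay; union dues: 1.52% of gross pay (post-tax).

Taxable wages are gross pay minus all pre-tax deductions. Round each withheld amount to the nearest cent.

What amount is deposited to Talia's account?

$4,747.40

Health savings account contribution: $121.72
Taxable wages = $5,660.96 − $121.72 = $5,539.24
City income tax: $5,539.24 × 0.02 = $110.78
OASDI: $5,660.96 × 0.0725 = $410.42
State disability insurance: $5,660.96 × 0.005 = $28.30
Wage garnishment: $5,660.96 × 0.025 = $141.52
Union dues: $5,660.96 × 0.0152 = $86.05
Charity payroll deduction: $14.77
(Employer's $510.59 toward charity payroll deduction is not withheld from the employee.)
Total deductions = $121.72 + $110.78 + $410.42 + $28.30 + $141.52 + $86.05 + $14.77 = $913.56
Net pay = $5,660.96 − $913.56 = $4,747.40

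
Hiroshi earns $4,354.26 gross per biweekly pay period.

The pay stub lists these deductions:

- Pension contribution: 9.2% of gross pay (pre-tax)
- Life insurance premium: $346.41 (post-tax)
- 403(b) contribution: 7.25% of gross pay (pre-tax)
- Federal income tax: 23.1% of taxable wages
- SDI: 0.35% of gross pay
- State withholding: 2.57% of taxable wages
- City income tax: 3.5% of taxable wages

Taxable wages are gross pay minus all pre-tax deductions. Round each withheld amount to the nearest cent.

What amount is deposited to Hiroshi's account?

$2,215.13

403(b) contribution: $4,354.26 × 0.0725 = $315.68
Pension contribution: $4,354.26 × 0.092 = $400.59
Pre-tax total = $315.68 + $400.59 = $716.27
Taxable wages = $4,354.26 − $716.27 = $3,637.99
State withholding: $3,637.99 × 0.0257 = $93.50
Federal income tax: $3,637.99 × 0.231 = $840.38
City income tax: $3,637.99 × 0.035 = $127.33
SDI: $4,354.26 × 0.0035 = $15.24
Life insurance premium: $346.41
Total deductions = $315.68 + $400.59 + $93.50 + $840.38 + $127.33 + $15.24 + $346.41 = $2,139.13
Net pay = $4,354.26 − $2,139.13 = $2,215.13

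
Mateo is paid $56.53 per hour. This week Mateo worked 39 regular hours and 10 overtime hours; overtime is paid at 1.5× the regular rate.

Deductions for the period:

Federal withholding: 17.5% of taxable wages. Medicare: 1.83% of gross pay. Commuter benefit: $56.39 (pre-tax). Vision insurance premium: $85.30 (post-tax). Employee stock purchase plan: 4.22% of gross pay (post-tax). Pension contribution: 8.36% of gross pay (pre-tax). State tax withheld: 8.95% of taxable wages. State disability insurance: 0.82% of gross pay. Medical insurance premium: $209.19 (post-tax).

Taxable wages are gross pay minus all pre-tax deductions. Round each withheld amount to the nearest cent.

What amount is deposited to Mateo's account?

$1511.83

Regular pay: 39 × $56.53 = $2204.67
Overtime pay: 10 × $56.53 × 1.5 = $847.95
Gross pay = $2204.67 + $847.95 = $3052.62
Pension contribution: $3052.62 × 0.0836 = $255.20
Commuter benefit: $56.39
Pre-tax total = $255.20 + $56.39 = $311.59
Taxable wages = $3052.62 − $311.59 = $2741.03
Federal withholding: $2741.03 × 0.175 = $479.68
State tax withheld: $2741.03 × 0.0895 = $245.32
State disability insurance: $3052.62 × 0.0082 = $25.03
Medicare: $3052.62 × 0.0183 = $55.86
Employee stock purchase plan: $3052.62 × 0.0422 = $128.82
Vision insurance premium: $85.30
Medical insurance premium: $209.19
Total deductions = $255.20 + $56.39 + $479.68 + $245.32 + $25.03 + $55.86 + $128.82 + $85.30 + $209.19 = $1540.79
Net pay = $3052.62 − $1540.79 = $1511.83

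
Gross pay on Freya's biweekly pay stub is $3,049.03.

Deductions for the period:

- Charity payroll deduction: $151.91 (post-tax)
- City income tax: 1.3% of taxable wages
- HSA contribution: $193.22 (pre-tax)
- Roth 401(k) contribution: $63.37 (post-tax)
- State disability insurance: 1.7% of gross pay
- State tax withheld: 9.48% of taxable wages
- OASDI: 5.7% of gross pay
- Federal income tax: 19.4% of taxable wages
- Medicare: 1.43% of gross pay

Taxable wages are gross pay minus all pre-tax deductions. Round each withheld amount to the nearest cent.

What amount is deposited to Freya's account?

HSA contribution: $193.22
Taxable wages = $3,049.03 − $193.22 = $2,855.81
Federal income tax: $2,855.81 × 0.194 = $554.03
City income tax: $2,855.81 × 0.013 = $37.13
State tax withheld: $2,855.81 × 0.0948 = $270.73
State disability insurance: $3,049.03 × 0.017 = $51.83
Medicare: $3,049.03 × 0.0143 = $43.60
OASDI: $3,049.03 × 0.057 = $173.79
Charity payroll deduction: $151.91
Roth 401(k) contribution: $63.37
Total deductions = $193.22 + $554.03 + $37.13 + $270.73 + $51.83 + $43.60 + $173.79 + $151.91 + $63.37 = $1,539.61
Net pay = $3,049.03 − $1,539.61 = $1,509.42

$1,509.42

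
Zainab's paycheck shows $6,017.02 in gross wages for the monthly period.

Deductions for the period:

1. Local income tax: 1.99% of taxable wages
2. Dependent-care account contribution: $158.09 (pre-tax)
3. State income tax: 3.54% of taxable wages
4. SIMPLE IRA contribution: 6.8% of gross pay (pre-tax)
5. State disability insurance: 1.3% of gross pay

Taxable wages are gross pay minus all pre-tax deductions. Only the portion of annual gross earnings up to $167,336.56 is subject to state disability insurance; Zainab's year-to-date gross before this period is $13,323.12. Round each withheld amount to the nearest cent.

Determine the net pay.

SIMPLE IRA contribution: $6,017.02 × 0.068 = $409.16
Dependent-care account contribution: $158.09
Pre-tax total = $409.16 + $158.09 = $567.25
Taxable wages = $6,017.02 − $567.25 = $5,449.77
State income tax: $5,449.77 × 0.0354 = $192.92
Local income tax: $5,449.77 × 0.0199 = $108.45
State disability insurance: cap not yet reached, full $6,017.02 is subject → $6,017.02 × 0.013 = $78.22
Total deductions = $409.16 + $158.09 + $192.92 + $108.45 + $78.22 = $946.84
Net pay = $6,017.02 − $946.84 = $5,070.18

$5,070.18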